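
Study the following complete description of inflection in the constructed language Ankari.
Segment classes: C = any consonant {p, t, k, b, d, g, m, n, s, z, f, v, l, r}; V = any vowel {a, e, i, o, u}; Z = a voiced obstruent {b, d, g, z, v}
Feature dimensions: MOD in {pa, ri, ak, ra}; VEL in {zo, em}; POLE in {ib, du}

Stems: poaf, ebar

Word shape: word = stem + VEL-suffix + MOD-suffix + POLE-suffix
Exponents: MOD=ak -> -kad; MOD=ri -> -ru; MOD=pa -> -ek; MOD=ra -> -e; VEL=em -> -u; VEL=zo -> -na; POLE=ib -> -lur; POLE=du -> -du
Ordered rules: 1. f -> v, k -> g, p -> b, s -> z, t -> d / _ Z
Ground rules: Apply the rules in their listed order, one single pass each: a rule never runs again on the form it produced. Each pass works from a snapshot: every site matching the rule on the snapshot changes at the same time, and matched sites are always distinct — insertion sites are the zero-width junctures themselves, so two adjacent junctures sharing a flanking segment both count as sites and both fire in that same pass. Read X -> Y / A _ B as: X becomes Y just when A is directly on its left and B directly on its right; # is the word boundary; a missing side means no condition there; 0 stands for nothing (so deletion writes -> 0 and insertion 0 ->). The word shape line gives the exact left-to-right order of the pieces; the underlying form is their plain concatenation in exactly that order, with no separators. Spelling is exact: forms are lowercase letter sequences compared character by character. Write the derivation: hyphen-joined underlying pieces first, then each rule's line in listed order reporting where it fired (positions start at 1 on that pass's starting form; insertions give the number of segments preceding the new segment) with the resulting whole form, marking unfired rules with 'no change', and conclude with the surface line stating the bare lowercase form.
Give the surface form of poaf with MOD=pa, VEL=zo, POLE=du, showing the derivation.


underlying: poaf-na-ek-du
1. f -> v, k -> g, p -> b, s -> z, t -> d / _ Z: fires at position(s) 8: poafnaegdu
surface: poafnaegdu


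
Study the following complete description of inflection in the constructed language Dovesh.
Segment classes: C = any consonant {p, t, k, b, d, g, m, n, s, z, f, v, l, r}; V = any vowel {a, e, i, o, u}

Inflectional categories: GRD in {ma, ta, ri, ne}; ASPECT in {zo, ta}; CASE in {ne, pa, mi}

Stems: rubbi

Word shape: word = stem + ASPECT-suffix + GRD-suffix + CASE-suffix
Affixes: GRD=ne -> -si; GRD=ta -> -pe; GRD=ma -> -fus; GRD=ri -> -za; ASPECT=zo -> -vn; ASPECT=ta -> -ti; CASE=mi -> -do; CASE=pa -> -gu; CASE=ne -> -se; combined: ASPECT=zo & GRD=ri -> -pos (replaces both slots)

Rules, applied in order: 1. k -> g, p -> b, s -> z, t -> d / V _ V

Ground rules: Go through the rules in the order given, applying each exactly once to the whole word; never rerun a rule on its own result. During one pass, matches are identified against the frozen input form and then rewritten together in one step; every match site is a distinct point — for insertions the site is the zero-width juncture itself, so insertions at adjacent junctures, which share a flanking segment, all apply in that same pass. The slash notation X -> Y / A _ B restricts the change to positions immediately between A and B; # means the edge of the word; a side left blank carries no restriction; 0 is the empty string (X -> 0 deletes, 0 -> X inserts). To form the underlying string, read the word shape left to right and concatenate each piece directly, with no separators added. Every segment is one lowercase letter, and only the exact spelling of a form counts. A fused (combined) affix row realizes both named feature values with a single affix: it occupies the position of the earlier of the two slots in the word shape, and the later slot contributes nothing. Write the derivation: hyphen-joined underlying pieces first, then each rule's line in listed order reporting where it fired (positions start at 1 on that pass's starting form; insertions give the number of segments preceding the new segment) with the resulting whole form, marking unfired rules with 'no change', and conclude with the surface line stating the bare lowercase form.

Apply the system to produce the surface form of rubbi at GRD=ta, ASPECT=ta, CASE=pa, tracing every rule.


underlying: rubbi-ti-pe-gu
1. k -> g, p -> b, s -> z, t -> d / V _ V: fires at position(s) 6, 8: rubbidibegu
surface: rubbidibegu


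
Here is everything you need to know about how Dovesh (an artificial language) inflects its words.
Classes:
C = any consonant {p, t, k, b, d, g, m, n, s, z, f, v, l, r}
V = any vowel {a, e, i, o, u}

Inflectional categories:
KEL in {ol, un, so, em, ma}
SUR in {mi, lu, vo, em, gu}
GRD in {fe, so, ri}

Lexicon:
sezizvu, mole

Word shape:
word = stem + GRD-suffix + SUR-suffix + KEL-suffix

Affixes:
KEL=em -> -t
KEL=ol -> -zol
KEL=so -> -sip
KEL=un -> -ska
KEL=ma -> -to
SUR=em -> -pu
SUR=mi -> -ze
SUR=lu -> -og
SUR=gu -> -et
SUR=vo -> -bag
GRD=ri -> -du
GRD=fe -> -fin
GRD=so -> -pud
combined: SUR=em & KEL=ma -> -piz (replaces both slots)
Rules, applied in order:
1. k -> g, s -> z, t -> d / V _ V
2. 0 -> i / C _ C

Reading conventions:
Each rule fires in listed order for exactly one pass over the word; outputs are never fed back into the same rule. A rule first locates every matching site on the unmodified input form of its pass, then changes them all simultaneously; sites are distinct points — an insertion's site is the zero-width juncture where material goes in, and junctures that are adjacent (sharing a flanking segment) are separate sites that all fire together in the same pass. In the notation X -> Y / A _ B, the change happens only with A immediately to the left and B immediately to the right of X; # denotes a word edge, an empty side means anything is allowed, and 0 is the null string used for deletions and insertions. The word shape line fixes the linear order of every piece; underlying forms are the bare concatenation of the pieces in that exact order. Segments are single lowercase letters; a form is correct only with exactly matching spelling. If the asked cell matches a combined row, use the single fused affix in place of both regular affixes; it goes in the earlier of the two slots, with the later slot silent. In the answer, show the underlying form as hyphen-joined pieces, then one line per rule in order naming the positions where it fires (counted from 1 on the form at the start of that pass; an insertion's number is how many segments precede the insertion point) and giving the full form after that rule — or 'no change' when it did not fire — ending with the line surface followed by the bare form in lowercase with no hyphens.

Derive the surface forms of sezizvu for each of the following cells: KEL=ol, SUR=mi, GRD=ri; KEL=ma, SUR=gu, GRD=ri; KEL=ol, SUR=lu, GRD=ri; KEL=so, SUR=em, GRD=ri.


cell KEL=ol, SUR=mi, GRD=ri:
underlying: sezizvu-du-ze-zol
1. k -> g, s -> z, t -> d / V _ V: no change
2. 0 -> i / C _ C: inserts after position(s) 5: sezizivuduzezol
surface: sezizivuduzezol

cell KEL=ma, SUR=gu, GRD=ri:
underlying: sezizvu-du-et-to
1. k -> g, s -> z, t -> d / V _ V: no change
2. 0 -> i / C _ C: inserts after position(s) 5, 11: sezizivuduetito
surface: sezizivuduetito

cell KEL=ol, SUR=lu, GRD=ri:
underlying: sezizvu-du-og-zol
1. k -> g, s -> z, t -> d / V _ V: no change
2. 0 -> i / C _ C: inserts after position(s) 5, 11: sezizivuduogizol
surface: sezizivuduogizol

cell KEL=so, SUR=em, GRD=ri:
underlying: sezizvu-du-pu-sip
1. k -> g, s -> z, t -> d / V _ V: fires at position(s) 12: sezizvudupuzip
2. 0 -> i / C _ C: inserts after position(s) 5: sezizivudupuzip
surface: sezizivudupuzip


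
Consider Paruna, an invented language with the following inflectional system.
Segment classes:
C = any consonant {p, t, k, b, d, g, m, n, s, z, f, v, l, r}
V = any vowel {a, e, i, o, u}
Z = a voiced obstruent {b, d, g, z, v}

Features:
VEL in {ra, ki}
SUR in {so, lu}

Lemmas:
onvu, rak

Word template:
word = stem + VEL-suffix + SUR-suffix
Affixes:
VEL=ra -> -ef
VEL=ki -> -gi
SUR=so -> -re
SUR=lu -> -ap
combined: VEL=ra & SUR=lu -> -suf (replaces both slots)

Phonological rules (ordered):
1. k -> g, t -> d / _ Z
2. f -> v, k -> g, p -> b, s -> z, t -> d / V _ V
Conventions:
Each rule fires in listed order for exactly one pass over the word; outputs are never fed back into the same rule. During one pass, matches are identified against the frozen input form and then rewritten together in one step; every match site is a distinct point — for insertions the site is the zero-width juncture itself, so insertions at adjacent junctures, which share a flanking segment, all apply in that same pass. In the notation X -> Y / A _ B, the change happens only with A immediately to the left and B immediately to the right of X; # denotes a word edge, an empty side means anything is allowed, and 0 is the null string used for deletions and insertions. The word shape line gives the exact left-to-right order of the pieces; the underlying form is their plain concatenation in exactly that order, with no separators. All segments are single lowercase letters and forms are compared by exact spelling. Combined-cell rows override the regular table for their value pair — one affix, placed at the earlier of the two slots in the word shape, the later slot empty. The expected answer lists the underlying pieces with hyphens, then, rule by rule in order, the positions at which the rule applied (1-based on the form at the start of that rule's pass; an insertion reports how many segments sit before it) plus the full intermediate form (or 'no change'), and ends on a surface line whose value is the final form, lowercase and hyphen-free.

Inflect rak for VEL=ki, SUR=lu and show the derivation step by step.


underlying: rak-gi-ap
1. k -> g, t -> d / _ Z: fires at position(s) 3: raggiap
2. f -> v, k -> g, p -> b, s -> z, t -> d / V _ V: no change
surface: raggiap


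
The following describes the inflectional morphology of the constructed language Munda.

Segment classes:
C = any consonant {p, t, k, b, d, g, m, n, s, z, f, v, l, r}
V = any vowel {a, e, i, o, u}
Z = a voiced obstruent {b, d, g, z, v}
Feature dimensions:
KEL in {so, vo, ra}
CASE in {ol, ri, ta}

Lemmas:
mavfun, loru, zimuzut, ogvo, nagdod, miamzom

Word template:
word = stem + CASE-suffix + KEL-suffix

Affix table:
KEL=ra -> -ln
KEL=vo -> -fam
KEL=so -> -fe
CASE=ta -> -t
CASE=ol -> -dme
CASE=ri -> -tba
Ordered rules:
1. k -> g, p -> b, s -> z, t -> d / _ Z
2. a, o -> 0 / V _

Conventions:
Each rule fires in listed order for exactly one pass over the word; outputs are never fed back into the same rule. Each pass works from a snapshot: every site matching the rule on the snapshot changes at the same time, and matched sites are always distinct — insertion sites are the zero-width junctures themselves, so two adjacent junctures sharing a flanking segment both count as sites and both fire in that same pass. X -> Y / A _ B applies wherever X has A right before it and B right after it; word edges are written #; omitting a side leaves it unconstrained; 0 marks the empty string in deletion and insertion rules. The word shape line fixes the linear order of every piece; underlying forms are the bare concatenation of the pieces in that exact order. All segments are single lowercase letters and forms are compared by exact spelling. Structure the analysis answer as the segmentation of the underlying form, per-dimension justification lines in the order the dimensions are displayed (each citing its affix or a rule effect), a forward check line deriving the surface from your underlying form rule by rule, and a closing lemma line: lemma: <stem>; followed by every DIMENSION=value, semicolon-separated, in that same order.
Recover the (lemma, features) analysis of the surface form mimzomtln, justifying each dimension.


underlying: miamzom-t-ln
KEL=ra - signalled by the affix -ln
CASE=ta - signalled by the affix -t
check: miamzomtln -> miamzomtln -> mimzomtln
lemma: miamzom; KEL=ra; CASE=ta


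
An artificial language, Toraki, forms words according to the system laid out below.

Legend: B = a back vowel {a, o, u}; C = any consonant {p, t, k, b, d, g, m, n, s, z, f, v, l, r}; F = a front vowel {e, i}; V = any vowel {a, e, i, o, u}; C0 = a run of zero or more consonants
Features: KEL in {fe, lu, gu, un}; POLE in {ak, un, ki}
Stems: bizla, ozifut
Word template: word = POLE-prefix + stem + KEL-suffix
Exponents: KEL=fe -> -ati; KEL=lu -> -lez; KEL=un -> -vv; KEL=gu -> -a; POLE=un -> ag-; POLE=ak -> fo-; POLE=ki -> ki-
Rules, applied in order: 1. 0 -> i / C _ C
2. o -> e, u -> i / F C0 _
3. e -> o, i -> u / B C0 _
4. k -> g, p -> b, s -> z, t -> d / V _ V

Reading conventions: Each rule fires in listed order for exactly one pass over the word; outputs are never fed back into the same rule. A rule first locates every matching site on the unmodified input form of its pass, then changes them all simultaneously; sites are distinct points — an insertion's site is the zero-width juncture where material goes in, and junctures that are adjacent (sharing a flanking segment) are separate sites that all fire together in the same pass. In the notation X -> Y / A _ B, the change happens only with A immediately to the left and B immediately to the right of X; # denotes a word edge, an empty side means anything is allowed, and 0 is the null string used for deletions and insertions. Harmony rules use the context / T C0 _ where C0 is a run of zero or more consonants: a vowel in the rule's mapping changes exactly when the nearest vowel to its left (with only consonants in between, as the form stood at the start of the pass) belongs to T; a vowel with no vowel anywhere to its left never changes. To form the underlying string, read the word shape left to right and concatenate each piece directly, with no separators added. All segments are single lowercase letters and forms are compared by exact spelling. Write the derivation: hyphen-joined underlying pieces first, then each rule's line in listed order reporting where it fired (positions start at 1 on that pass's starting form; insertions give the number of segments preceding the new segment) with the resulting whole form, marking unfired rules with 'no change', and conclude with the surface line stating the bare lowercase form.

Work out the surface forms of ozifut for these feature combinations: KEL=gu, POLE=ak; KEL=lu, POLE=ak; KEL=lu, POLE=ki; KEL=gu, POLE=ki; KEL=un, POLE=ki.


cell KEL=gu, POLE=ak:
underlying: fo-ozifut-a
1. 0 -> i / C _ C: no change
2. o -> e, u -> i / F C0 _: fires at position(s) 7: foozifita
3. e -> o, i -> u / B C0 _: fires at position(s) 5: foozufita
4. k -> g, p -> b, s -> z, t -> d / V _ V: fires at position(s) 8: foozufida
surface: foozufida

cell KEL=lu, POLE=ak:
underlying: fo-ozifut-lez
1. 0 -> i / C _ C: inserts after position(s) 8: foozifutilez
2. o -> e, u -> i / F C0 _: fires at position(s) 7: foozifitilez
3. e -> o, i -> u / B C0 _: fires at position(s) 5: foozufitilez
4. k -> g, p -> b, s -> z, t -> d / V _ V: fires at position(s) 8: foozufidilez
surface: foozufidilez

cell KEL=lu, POLE=ki:
underlying: ki-ozifut-lez
1. 0 -> i / C _ C: inserts after position(s) 8: kiozifutilez
2. o -> e, u -> i / F C0 _: fires at position(s) 3, 7: kiezifitilez
3. e -> o, i -> u / B C0 _: no change
4. k -> g, p -> b, s -> z, t -> d / V _ V: fires at position(s) 8: kiezifidilez
surface: kiezifidilez

cell KEL=gu, POLE=ki:
underlying: ki-ozifut-a
1. 0 -> i / C _ C: no change
2. o -> e, u -> i / F C0 _: fires at position(s) 3, 7: kiezifita
3. e -> o, i -> u / B C0 _: no change
4. k -> g, p -> b, s -> z, t -> d / V _ V: fires at position(s) 8: kiezifida
surface: kiezifida

cell KEL=un, POLE=ki:
underlying: ki-ozifut-vv
1. 0 -> i / C _ C: inserts after position(s) 8, 9: kiozifutiviv
2. o -> e, u -> i / F C0 _: fires at position(s) 3, 7: kiezifitiviv
3. e -> o, i -> u / B C0 _: no change
4. k -> g, p -> b, s -> z, t -> d / V _ V: fires at position(s) 8: kiezifidiviv
surface: kiezifidiviv


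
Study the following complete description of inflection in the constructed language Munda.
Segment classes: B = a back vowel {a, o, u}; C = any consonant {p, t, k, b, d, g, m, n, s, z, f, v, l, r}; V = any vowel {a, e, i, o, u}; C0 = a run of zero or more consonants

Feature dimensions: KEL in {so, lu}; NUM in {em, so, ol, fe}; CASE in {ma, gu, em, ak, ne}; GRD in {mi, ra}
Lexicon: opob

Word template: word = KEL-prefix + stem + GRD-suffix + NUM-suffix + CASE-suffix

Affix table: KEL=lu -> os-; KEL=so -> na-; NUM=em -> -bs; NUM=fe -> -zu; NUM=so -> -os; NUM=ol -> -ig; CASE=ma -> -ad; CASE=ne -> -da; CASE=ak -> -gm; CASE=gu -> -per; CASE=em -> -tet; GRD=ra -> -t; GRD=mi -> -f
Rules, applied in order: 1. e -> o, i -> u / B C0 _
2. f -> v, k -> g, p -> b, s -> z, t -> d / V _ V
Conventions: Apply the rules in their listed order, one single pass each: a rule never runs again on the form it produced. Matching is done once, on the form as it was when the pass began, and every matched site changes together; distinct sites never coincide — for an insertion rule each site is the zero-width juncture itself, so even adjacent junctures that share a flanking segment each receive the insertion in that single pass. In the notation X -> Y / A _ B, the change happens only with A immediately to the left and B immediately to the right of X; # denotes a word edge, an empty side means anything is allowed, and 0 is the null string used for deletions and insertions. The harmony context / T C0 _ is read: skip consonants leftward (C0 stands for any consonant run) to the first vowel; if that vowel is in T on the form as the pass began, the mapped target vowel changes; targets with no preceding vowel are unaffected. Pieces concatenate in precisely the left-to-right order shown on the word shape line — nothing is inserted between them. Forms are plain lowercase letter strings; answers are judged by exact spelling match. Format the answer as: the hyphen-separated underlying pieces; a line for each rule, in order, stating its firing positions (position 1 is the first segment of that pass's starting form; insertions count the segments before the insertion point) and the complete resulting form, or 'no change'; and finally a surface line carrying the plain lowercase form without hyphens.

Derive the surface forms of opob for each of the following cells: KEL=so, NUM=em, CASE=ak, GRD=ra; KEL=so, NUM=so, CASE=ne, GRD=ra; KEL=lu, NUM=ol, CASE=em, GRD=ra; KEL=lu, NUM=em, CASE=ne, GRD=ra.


cell KEL=so, NUM=em, CASE=ak, GRD=ra:
underlying: na-opob-t-bs-gm
1. e -> o, i -> u / B C0 _: no change
2. f -> v, k -> g, p -> b, s -> z, t -> d / V _ V: fires at position(s) 4: naobobtbsgm
surface: naobobtbsgm

cell KEL=so, NUM=so, CASE=ne, GRD=ra:
underlying: na-opob-t-os-da
1. e -> o, i -> u / B C0 _: no change
2. f -> v, k -> g, p -> b, s -> z, t -> d / V _ V: fires at position(s) 4: naobobtosda
surface: naobobtosda

cell KEL=lu, NUM=ol, CASE=em, GRD=ra:
underlying: os-opob-t-ig-tet
1. e -> o, i -> u / B C0 _: fires at position(s) 8: osopobtugtet
2. f -> v, k -> g, p -> b, s -> z, t -> d / V _ V: fires at position(s) 2, 4: ozobobtugtet
surface: ozobobtugtet

cell KEL=lu, NUM=em, CASE=ne, GRD=ra:
underlying: os-opob-t-bs-da
1. e -> o, i -> u / B C0 _: no change
2. f -> v, k -> g, p -> b, s -> z, t -> d / V _ V: fires at position(s) 2, 4: ozobobtbsda
surface: ozobobtbsda


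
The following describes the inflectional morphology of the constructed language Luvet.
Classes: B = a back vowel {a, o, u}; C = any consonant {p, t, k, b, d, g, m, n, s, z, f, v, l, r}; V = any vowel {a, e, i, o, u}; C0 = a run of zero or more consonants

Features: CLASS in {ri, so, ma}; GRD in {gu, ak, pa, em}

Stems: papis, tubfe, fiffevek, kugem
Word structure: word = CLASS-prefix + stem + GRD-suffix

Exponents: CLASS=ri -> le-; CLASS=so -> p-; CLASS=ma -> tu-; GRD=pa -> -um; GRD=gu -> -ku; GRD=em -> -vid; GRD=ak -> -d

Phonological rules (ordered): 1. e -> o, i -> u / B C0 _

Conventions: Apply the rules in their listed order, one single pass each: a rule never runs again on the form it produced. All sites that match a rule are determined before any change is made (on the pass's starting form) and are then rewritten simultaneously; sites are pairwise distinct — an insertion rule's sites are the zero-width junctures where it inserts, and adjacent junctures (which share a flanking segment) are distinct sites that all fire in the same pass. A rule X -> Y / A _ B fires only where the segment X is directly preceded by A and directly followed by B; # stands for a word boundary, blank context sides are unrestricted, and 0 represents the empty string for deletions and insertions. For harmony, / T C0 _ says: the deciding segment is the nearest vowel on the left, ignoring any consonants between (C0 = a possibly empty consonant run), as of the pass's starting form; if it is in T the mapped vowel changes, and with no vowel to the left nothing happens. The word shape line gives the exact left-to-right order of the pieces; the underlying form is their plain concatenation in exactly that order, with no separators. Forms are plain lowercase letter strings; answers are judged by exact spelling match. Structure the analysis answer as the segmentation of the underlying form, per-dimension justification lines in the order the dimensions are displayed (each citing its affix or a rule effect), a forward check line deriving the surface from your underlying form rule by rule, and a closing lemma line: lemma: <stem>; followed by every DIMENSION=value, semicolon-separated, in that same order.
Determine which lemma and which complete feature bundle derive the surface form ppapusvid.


underlying: p-papis-vid
CLASS=so - signalled by the affix p-
GRD=em - signalled by the affix -vid
check: ppapisvid -> ppapusvid
lemma: papis; CLASS=so; GRD=em


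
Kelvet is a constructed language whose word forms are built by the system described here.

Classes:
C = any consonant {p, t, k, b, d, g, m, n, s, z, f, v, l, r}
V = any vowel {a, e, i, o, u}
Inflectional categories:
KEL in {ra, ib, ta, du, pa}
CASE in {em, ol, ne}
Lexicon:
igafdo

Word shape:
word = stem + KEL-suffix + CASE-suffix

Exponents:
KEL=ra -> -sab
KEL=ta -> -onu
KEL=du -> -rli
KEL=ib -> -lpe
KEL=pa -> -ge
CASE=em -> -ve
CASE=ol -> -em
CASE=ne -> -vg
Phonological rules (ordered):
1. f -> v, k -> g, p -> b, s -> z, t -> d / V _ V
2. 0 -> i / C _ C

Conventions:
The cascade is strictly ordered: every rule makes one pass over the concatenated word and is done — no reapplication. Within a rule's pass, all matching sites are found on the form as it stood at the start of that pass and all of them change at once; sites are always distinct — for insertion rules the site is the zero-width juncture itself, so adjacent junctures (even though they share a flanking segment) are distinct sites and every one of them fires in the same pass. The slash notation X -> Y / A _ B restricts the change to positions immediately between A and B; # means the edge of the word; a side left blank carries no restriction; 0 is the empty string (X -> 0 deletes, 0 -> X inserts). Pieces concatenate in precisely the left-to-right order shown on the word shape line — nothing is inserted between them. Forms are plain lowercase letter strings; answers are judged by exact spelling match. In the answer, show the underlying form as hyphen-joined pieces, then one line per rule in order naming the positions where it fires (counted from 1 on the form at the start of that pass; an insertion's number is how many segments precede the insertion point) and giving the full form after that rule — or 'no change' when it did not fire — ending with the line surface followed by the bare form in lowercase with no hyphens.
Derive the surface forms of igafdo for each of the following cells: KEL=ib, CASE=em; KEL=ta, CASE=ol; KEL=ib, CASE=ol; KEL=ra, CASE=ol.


cell KEL=ib, CASE=em:
underlying: igafdo-lpe-ve
1. f -> v, k -> g, p -> b, s -> z, t -> d / V _ V: no change
2. 0 -> i / C _ C: inserts after position(s) 4, 7: igafidolipeve
surface: igafidolipeve

cell KEL=ta, CASE=ol:
underlying: igafdo-onu-em
1. f -> v, k -> g, p -> b, s -> z, t -> d / V _ V: no change
2. 0 -> i / C _ C: inserts after position(s) 4: igafidoonuem
surface: igafidoonuem

cell KEL=ib, CASE=ol:
underlying: igafdo-lpe-em
1. f -> v, k -> g, p -> b, s -> z, t -> d / V _ V: no change
2. 0 -> i / C _ C: inserts after position(s) 4, 7: igafidolipeem
surface: igafidolipeem

cell KEL=ra, CASE=ol:
underlying: igafdo-sab-em
1. f -> v, k -> g, p -> b, s -> z, t -> d / V _ V: fires at position(s) 7: igafdozabem
2. 0 -> i / C _ C: inserts after position(s) 4: igafidozabem
surface: igafidozabem


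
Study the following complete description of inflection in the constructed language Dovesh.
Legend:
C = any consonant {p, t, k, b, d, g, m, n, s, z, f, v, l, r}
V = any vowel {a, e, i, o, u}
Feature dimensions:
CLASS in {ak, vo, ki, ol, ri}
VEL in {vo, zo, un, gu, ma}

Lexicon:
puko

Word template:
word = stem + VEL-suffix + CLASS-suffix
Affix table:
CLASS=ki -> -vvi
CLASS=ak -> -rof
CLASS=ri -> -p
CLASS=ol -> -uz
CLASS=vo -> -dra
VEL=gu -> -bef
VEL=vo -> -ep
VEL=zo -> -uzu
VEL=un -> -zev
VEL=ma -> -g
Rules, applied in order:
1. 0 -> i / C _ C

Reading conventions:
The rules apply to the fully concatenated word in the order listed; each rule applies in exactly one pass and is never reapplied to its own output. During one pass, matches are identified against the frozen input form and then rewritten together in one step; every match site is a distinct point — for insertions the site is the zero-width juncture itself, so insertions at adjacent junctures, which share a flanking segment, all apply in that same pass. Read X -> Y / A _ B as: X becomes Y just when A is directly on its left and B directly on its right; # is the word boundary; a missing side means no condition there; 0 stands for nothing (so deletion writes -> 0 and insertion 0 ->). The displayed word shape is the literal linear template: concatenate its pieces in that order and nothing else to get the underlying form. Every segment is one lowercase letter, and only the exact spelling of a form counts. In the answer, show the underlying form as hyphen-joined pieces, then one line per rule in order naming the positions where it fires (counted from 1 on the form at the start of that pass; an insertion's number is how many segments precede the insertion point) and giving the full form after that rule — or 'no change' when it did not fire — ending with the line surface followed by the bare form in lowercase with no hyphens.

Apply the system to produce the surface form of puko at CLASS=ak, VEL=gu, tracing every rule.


underlying: puko-bef-rof
1. 0 -> i / C _ C: inserts after position(s) 7: pukobefirof
surface: pukobefirof


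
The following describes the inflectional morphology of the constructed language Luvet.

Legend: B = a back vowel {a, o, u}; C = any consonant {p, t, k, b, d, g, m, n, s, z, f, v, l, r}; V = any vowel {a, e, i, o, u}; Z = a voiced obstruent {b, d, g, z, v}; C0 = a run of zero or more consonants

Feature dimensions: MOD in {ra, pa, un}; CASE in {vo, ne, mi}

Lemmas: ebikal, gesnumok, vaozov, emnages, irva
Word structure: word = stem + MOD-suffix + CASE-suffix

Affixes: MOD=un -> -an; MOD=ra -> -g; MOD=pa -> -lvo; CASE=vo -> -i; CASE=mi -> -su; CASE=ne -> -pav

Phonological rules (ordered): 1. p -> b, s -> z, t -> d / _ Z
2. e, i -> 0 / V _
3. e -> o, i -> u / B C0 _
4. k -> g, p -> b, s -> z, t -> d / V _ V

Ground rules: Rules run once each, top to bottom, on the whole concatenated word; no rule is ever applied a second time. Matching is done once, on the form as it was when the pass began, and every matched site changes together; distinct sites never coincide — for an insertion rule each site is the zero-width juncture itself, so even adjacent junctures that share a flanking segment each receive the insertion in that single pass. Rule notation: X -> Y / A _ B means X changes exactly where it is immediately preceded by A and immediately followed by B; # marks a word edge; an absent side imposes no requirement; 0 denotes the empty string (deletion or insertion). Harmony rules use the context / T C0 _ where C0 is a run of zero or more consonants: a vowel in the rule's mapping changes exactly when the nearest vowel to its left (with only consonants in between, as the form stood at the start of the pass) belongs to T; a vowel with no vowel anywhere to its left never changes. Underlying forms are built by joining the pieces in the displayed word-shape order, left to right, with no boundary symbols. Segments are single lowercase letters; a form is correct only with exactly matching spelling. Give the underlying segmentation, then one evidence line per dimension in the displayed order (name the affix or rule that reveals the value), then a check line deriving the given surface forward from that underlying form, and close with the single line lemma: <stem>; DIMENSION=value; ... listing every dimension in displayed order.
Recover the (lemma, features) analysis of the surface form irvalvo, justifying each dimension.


underlying: irva-lvo-i
MOD=pa - signalled by the affix -lvo
CASE=vo - signalled by the affix -i
check: irvalvoi -> irvalvoi -> irvalvo -> irvalvo -> irvalvo
lemma: irva; MOD=pa; CASE=vo


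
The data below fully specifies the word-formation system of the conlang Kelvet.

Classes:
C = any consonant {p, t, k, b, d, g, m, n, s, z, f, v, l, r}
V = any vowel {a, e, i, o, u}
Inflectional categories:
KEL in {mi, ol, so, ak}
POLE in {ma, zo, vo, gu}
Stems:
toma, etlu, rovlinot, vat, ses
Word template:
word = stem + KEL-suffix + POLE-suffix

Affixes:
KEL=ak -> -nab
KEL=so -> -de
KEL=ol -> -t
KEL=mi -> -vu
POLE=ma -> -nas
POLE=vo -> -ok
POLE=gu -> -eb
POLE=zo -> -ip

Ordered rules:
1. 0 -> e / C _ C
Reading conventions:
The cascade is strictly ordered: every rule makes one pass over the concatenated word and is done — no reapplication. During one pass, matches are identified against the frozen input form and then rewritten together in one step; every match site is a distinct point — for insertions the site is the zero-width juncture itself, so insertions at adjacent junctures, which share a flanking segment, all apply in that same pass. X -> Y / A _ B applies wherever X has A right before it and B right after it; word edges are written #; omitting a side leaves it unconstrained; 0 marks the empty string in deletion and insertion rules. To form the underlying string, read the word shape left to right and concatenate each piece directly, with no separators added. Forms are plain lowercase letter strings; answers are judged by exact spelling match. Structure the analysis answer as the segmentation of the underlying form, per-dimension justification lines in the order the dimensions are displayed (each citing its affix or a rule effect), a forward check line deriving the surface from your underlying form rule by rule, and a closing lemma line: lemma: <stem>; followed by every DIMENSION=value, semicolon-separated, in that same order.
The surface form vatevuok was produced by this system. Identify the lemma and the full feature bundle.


underlying: vat-vu-ok
KEL=mi - signalled by the affix -vu
POLE=vo - signalled by the affix -ok
check: vatvuok -> vatevuok
lemma: vat; KEL=mi; POLE=vo


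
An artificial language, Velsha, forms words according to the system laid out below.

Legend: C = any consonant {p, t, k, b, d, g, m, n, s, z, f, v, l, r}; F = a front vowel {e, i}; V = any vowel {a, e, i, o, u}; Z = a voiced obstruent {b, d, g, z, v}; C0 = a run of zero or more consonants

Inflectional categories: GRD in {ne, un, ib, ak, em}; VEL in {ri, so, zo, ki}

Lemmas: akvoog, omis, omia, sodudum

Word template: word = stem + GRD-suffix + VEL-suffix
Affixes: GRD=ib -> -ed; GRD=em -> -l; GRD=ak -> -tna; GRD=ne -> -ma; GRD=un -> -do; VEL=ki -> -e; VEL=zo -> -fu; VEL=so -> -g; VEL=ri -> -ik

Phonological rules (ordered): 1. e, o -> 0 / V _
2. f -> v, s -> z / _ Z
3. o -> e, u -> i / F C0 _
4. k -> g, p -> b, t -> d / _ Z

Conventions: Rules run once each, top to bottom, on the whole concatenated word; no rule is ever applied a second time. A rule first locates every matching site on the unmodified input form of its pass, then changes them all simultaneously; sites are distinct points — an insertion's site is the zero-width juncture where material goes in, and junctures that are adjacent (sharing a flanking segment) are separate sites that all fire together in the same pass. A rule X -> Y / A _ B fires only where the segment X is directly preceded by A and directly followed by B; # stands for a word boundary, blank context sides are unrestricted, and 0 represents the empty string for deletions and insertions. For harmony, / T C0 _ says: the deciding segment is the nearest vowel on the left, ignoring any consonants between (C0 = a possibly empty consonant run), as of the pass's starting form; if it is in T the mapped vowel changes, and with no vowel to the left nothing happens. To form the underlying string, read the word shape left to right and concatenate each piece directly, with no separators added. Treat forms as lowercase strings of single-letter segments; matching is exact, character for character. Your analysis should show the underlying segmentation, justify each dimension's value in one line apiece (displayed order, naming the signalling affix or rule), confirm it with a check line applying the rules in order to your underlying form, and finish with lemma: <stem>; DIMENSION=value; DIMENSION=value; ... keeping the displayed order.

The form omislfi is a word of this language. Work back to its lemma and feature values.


underlying: omis-l-fu
GRD=em - signalled by the affix -l
VEL=zo - signalled by the affix -fu
check: omislfu -> omislfu -> omislfu -> omislfi -> omislfi
lemma: omis; GRD=em; VEL=zo


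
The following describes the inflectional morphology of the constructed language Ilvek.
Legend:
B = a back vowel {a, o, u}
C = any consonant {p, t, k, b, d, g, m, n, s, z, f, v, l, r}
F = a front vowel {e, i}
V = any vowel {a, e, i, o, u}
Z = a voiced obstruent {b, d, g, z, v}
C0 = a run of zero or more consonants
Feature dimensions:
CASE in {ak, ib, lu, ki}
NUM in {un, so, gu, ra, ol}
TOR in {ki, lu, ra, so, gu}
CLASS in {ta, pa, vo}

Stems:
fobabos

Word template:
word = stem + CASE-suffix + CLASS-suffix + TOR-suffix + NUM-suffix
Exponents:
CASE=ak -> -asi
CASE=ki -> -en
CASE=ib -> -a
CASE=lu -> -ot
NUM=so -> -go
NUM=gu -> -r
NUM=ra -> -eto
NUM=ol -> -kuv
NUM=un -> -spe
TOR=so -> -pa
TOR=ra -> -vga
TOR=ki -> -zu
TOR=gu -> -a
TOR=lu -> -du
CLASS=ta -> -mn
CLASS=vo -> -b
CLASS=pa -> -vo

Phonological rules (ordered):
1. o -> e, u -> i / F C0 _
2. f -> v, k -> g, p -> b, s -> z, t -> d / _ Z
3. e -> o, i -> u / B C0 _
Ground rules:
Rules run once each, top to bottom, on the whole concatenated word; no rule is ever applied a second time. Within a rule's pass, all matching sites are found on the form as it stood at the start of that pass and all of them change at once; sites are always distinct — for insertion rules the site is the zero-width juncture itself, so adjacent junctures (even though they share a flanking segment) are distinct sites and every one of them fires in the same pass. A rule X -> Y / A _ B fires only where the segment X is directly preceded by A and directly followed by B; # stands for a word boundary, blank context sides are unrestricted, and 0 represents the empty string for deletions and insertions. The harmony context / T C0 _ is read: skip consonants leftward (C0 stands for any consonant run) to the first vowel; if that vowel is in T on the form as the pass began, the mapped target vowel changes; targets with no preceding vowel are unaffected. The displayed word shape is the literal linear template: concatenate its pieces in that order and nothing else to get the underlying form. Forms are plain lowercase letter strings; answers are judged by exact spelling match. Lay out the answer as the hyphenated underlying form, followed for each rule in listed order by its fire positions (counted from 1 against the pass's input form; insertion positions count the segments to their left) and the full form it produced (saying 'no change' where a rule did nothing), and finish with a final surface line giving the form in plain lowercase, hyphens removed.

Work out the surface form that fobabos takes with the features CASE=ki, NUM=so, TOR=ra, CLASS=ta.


underlying: fobabos-en-mn-vga-go
1. o -> e, u -> i / F C0 _: no change
2. f -> v, k -> g, p -> b, s -> z, t -> d / _ Z: no change
3. e -> o, i -> u / B C0 _: fires at position(s) 8: fobabosonmnvgago
surface: fobabosonmnvgago


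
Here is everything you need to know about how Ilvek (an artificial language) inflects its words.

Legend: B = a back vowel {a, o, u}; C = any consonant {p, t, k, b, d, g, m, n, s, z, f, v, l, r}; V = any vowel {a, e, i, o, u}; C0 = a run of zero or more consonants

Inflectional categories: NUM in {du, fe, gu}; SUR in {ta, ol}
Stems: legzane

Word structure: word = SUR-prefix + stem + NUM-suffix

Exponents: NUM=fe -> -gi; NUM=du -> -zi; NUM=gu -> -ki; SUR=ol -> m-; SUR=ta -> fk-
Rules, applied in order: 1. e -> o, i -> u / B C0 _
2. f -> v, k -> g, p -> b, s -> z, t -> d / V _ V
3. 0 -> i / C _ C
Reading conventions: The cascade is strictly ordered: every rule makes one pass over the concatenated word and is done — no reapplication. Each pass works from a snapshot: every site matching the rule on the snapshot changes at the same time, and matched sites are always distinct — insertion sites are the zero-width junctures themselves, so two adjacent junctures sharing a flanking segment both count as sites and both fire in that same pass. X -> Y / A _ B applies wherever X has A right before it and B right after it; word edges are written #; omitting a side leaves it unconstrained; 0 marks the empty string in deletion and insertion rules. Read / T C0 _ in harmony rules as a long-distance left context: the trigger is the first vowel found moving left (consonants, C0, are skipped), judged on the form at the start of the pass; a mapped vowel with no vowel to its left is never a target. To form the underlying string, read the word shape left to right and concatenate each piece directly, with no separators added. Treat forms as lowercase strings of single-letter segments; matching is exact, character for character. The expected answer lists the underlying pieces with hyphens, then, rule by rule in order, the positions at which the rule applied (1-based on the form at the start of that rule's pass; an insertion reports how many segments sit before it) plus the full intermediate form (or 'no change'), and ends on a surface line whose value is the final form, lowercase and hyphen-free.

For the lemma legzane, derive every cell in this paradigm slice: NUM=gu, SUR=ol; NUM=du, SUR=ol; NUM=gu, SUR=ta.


cell NUM=gu, SUR=ol:
underlying: m-legzane-ki
1. e -> o, i -> u / B C0 _: fires at position(s) 8: mlegzanoki
2. f -> v, k -> g, p -> b, s -> z, t -> d / V _ V: fires at position(s) 9: mlegzanogi
3. 0 -> i / C _ C: inserts after position(s) 1, 4: milegizanogi
surface: milegizanogi

cell NUM=du, SUR=ol:
underlying: m-legzane-zi
1. e -> o, i -> u / B C0 _: fires at position(s) 8: mlegzanozi
2. f -> v, k -> g, p -> b, s -> z, t -> d / V _ V: no change
3. 0 -> i / C _ C: inserts after position(s) 1, 4: milegizanozi
surface: milegizanozi

cell NUM=gu, SUR=ta:
underlying: fk-legzane-ki
1. e -> o, i -> u / B C0 _: fires at position(s) 9: fklegzanoki
2. f -> v, k -> g, p -> b, s -> z, t -> d / V _ V: fires at position(s) 10: fklegzanogi
3. 0 -> i / C _ C: inserts after position(s) 1, 2, 5: fikilegizanogi
surface: fikilegizanogi


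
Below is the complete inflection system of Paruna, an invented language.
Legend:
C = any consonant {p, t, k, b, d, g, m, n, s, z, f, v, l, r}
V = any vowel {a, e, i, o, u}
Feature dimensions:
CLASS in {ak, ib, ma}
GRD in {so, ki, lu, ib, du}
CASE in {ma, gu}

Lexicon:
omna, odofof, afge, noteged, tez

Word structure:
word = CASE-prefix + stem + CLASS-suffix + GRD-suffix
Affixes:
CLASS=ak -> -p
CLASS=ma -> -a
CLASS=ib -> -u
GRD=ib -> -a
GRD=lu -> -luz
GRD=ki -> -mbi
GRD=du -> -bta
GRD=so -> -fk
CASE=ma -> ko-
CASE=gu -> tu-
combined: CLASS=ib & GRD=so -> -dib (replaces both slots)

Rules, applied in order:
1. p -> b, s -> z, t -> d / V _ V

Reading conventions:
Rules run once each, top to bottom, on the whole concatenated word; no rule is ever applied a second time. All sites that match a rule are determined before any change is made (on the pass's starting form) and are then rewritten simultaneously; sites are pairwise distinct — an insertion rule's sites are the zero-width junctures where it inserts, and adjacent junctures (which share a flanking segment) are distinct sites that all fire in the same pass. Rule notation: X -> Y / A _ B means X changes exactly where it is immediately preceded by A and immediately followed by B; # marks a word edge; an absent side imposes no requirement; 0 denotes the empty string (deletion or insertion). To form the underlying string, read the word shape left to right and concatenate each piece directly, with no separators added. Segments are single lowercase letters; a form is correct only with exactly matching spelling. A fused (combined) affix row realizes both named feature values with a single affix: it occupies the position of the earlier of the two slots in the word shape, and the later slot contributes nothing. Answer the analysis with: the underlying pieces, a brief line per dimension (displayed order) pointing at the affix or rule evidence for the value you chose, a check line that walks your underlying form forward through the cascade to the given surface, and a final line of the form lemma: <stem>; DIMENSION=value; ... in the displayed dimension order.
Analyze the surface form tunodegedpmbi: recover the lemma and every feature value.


underlying: tu-noteged-p-mbi
CLASS=ak - signalled by the affix -p
GRD=ki - signalled by the affix -mbi
CASE=gu - signalled by the affix tu-
check: tunotegedpmbi -> tunodegedpmbi
lemma: noteged; CLASS=ak; GRD=ki; CASE=gu
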